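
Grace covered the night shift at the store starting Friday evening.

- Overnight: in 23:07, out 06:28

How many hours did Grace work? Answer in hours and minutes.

Overnight: 23:07 → midnight = 0 h 53 min; midnight → 06:28 = 6 h 28 min; span 7 h 21 min

7 h 21 min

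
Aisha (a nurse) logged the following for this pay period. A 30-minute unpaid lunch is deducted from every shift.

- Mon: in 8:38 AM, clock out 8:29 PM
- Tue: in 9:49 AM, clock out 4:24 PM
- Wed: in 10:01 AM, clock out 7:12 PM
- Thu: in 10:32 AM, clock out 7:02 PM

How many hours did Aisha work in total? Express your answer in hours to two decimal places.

Mon: 8:38 AM–8:29 PM = 11 h 51 min; less 30 min break → 11 h 21 min
Tue: 9:49 AM–4:24 PM = 6 h 35 min; less 30 min break → 6 h 5 min
Wed: 10:01 AM–7:12 PM = 9 h 11 min; less 30 min break → 8 h 41 min
Thu: 10:32 AM–7:02 PM = 8 h 30 min; less 30 min break → 8 h 0 min
Total: 11 h 21 min + 6 h 5 min + 8 h 41 min + 8 h 0 min = 34 h 7 min.

34.12 hours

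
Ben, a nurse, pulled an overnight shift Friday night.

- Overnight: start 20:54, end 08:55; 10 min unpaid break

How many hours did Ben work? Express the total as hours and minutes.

11 h 51 min

Overnight: 20:54 → midnight = 3 h 6 min; midnight → 08:55 = 8 h 55 min; span 12 h 1 min; less 10 min break → 11 h 51 min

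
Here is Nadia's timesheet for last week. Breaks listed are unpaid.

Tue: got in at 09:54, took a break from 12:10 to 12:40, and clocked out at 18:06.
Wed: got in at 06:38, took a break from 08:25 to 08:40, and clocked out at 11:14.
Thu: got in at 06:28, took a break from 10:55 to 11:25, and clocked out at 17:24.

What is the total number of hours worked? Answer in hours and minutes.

22 h 29 min

Tue: 09:54–18:06 = 8 h 12 min; less 30 min break → 7 h 42 min
Wed: 06:38–11:14 = 4 h 36 min; less 15 min break → 4 h 21 min
Thu: 06:28–17:24 = 10 h 56 min; less 30 min break → 10 h 26 min
Total: 7 h 42 min + 4 h 21 min + 10 h 26 min = 22 h 29 min.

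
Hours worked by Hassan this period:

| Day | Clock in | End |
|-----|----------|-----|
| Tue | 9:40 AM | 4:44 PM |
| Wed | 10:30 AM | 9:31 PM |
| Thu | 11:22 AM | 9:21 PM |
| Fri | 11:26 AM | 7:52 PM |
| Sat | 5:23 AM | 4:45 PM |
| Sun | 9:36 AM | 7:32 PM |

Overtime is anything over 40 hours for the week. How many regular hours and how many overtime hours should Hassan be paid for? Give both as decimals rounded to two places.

Regular 40.00 hours, overtime 17.80 hours

Tue: 9:40 AM–4:44 PM = 7 h 4 min
Wed: 10:30 AM–9:31 PM = 11 h 1 min
Thu: 11:22 AM–9:21 PM = 9 h 59 min
Fri: 11:26 AM–7:52 PM = 8 h 26 min
Sat: 5:23 AM–4:45 PM = 11 h 22 min
Sun: 9:36 AM–7:32 PM = 9 h 56 min
Total worked: 57 h 48 min = 57.80 h.
Threshold 40 h → overtime 17 h 48 min, regular 40 h 0 min.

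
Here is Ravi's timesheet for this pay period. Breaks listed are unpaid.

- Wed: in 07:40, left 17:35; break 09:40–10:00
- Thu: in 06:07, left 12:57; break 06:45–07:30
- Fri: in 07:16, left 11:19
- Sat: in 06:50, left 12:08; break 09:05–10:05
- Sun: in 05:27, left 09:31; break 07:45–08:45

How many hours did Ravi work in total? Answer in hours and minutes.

27 h 5 min

Wed: 07:40–17:35 = 9 h 55 min; less 20 min break → 9 h 35 min
Thu: 06:07–12:57 = 6 h 50 min; less 45 min break → 6 h 5 min
Fri: 07:16–11:19 = 4 h 3 min
Sat: 06:50–12:08 = 5 h 18 min; less 60 min break → 4 h 18 min
Sun: 05:27–09:31 = 4 h 4 min; less 60 min break → 3 h 4 min
Total: 9 h 35 min + 6 h 5 min + 4 h 3 min + 4 h 18 min + 3 h 4 min = 27 h 5 min.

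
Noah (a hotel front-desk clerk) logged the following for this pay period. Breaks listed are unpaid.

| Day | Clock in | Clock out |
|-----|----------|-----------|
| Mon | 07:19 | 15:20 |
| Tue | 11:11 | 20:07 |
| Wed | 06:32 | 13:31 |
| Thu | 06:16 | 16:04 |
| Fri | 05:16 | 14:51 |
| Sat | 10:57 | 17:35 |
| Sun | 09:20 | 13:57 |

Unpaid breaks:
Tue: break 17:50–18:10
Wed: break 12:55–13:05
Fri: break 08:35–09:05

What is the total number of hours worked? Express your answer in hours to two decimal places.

Mon: 07:19–15:20 = 8 h 1 min
Tue: 11:11–20:07 = 8 h 56 min; less 20 min break → 8 h 36 min
Wed: 06:32–13:31 = 6 h 59 min; less 10 min break → 6 h 49 min
Thu: 06:16–16:04 = 9 h 48 min
Fri: 05:16–14:51 = 9 h 35 min; less 30 min break → 9 h 5 min
Sat: 10:57–17:35 = 6 h 38 min
Sun: 09:20–13:57 = 4 h 37 min
Total: 8 h 1 min + 8 h 36 min + 6 h 49 min + 9 h 48 min + 9 h 5 min + 6 h 38 min + 4 h 37 min = 53 h 34 min.

53.57 hours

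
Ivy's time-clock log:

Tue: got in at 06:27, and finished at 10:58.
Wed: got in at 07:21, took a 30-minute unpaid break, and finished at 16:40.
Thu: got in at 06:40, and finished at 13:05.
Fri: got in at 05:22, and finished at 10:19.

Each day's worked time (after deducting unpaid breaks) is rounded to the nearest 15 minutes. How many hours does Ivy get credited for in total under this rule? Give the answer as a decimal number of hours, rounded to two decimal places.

24.75 hours

Tue: 06:27–10:58 = 4 h 31 min → rounds to 4 h 30 min
Wed: 07:21–16:40 = 9 h 19 min − 30 min = 8 h 49 min → rounds to 8 h 45 min
Thu: 06:40–13:05 = 6 h 25 min → rounds to 6 h 30 min
Fri: 05:22–10:19 = 4 h 57 min → rounds to 5 h 0 min
Total credited: 24 h 45 min.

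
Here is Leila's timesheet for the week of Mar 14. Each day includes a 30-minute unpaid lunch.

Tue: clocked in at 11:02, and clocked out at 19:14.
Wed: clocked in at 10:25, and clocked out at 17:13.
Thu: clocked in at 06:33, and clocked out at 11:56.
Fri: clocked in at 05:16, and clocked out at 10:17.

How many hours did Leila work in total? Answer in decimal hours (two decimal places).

23.40 hours

Tue: 11:02–19:14 = 8 h 12 min; less 30 min break → 7 h 42 min
Wed: 10:25–17:13 = 6 h 48 min; less 30 min break → 6 h 18 min
Thu: 06:33–11:56 = 5 h 23 min; less 30 min break → 4 h 53 min
Fri: 05:16–10:17 = 5 h 1 min; less 30 min break → 4 h 31 min
Total: 7 h 42 min + 6 h 18 min + 4 h 53 min + 4 h 31 min = 23 h 24 min.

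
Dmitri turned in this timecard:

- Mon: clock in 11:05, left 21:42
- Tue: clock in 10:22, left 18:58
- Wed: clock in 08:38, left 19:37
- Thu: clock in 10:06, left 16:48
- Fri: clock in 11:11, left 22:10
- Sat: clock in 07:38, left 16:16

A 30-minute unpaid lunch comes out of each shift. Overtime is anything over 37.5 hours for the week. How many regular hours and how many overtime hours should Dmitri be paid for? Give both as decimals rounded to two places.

Mon: 11:05–21:42 = 10 h 37 min; less 30 min break → 10 h 7 min
Tue: 10:22–18:58 = 8 h 36 min; less 30 min break → 8 h 6 min
Wed: 08:38–19:37 = 10 h 59 min; less 30 min break → 10 h 29 min
Thu: 10:06–16:48 = 6 h 42 min; less 30 min break → 6 h 12 min
Fri: 11:11–22:10 = 10 h 59 min; less 30 min break → 10 h 29 min
Sat: 07:38–16:16 = 8 h 38 min; less 30 min break → 8 h 8 min
Total worked: 53 h 31 min = 53.52 h.
Threshold 37.5 h → overtime 16 h 1 min, regular 37 h 30 min.

Regular 37.50 hours, overtime 16.02 hours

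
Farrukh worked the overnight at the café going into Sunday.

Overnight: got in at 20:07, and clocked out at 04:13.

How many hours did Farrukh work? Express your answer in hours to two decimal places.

Overnight: 20:07 → midnight = 3 h 53 min; midnight → 04:13 = 4 h 13 min; span 8 h 6 min

8.10 hours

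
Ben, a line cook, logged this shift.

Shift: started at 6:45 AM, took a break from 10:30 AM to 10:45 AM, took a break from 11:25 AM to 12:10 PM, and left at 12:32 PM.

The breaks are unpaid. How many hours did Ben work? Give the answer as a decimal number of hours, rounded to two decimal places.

4.78 hours

Shift: 6:45 AM–12:32 PM = 5 h 47 min; less 60 min break → 4 h 47 min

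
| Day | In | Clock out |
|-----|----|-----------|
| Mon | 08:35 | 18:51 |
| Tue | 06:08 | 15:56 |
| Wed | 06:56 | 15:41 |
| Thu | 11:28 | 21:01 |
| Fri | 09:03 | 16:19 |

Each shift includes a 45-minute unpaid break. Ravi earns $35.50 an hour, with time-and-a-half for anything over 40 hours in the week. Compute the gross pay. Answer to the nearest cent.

Mon: 08:35–18:51 = 10 h 16 min; less 45 min break → 9 h 31 min
Tue: 06:08–15:56 = 9 h 48 min; less 45 min break → 9 h 3 min
Wed: 06:56–15:41 = 8 h 45 min; less 45 min break → 8 h 0 min
Thu: 11:28–21:01 = 9 h 33 min; less 45 min break → 8 h 48 min
Fri: 09:03–16:19 = 7 h 16 min; less 45 min break → 6 h 31 min
Total worked: 41 h 53 min = 2513 min.
Regular 40 h 0 min = 2400 min at $35.50/h; overtime 1 h 53 min = 113 min at $53.25/h.
Pay = (2400 × $35.50 + 113 × $53.25) ÷ 60 = $1520.29.

$1520.29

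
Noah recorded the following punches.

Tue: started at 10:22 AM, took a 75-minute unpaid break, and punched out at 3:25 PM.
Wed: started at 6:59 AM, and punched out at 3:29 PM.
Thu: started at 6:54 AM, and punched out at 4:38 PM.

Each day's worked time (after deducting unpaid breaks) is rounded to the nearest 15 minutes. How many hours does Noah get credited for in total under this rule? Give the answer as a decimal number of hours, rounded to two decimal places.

22.00 hours

Tue: 10:22 AM–3:25 PM = 5 h 3 min − 75 min = 3 h 48 min → rounds to 3 h 45 min
Wed: 6:59 AM–3:29 PM = 8 h 30 min → rounds to 8 h 30 min
Thu: 6:54 AM–4:38 PM = 9 h 44 min → rounds to 9 h 45 min
Total credited: 22 h 0 min.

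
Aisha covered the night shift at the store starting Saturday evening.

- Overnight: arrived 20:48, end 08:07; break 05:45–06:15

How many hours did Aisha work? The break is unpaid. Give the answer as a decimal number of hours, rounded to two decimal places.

10.82 hours

Overnight: 20:48 → midnight = 3 h 12 min; midnight → 08:07 = 8 h 7 min; span 11 h 19 min; less 30 min break → 10 h 49 min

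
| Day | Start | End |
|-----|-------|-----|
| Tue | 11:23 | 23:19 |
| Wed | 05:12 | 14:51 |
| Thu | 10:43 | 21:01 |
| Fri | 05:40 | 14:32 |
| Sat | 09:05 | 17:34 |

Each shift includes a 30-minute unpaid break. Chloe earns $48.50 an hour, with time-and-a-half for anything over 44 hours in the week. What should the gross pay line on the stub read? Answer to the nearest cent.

Tue: 11:23–23:19 = 11 h 56 min; less 30 min break → 11 h 26 min
Wed: 05:12–14:51 = 9 h 39 min; less 30 min break → 9 h 9 min
Thu: 10:43–21:01 = 10 h 18 min; less 30 min break → 9 h 48 min
Fri: 05:40–14:32 = 8 h 52 min; less 30 min break → 8 h 22 min
Sat: 09:05–17:34 = 8 h 29 min; less 30 min break → 7 h 59 min
Total worked: 46 h 44 min = 2804 min.
Regular 44 h 0 min = 2640 min at $48.50/h; overtime 2 h 44 min = 164 min at $72.75/h.
Pay = (2640 × $48.50 + 164 × $72.75) ÷ 60 = $2332.85.

$2332.85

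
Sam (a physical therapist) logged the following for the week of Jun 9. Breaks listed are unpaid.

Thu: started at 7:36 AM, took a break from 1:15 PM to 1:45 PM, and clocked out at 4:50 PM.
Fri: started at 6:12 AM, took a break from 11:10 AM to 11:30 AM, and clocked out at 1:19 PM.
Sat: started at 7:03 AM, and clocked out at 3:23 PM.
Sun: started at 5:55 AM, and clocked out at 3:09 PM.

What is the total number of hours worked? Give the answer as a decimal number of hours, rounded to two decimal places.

Thu: 7:36 AM–4:50 PM = 9 h 14 min; less 30 min break → 8 h 44 min
Fri: 6:12 AM–1:19 PM = 7 h 7 min; less 20 min break → 6 h 47 min
Sat: 7:03 AM–3:23 PM = 8 h 20 min
Sun: 5:55 AM–3:09 PM = 9 h 14 min
Total: 8 h 44 min + 6 h 47 min + 8 h 20 min + 9 h 14 min = 33 h 5 min.

33.08 hours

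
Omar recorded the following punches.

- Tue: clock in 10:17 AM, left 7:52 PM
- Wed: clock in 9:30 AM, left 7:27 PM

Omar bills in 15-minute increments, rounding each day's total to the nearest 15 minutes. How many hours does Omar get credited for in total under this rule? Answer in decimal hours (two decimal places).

Tue: 10:17 AM–7:52 PM = 9 h 35 min → rounds to 9 h 30 min
Wed: 9:30 AM–7:27 PM = 9 h 57 min → rounds to 10 h 0 min
Total credited: 19 h 30 min.

19.50 hours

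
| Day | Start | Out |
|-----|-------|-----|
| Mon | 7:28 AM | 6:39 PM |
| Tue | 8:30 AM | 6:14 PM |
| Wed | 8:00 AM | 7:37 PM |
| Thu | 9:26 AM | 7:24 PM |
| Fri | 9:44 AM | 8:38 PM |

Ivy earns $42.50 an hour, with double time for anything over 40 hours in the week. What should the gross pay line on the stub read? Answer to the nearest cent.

Mon: 7:28 AM–6:39 PM = 11 h 11 min
Tue: 8:30 AM–6:14 PM = 9 h 44 min
Wed: 8:00 AM–7:37 PM = 11 h 37 min
Thu: 9:26 AM–7:24 PM = 9 h 58 min
Fri: 9:44 AM–8:38 PM = 10 h 54 min
Total worked: 53 h 24 min = 3204 min.
Regular 40 h 0 min = 2400 min at $42.50/h; overtime 13 h 24 min = 804 min at $85.00/h.
Pay = (2400 × $42.50 + 804 × $85.00) ÷ 60 = $2839.00.

$2839.00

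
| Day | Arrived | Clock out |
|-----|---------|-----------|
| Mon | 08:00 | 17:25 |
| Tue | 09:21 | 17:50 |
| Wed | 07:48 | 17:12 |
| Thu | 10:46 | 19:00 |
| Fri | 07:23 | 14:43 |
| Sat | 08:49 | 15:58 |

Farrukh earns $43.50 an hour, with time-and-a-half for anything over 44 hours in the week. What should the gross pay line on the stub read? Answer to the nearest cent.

$2306.59

Mon: 08:00–17:25 = 9 h 25 min
Tue: 09:21–17:50 = 8 h 29 min
Wed: 07:48–17:12 = 9 h 24 min
Thu: 10:46–19:00 = 8 h 14 min
Fri: 07:23–14:43 = 7 h 20 min
Sat: 08:49–15:58 = 7 h 9 min
Total worked: 50 h 1 min = 3001 min.
Regular 44 h 0 min = 2640 min at $43.50/h; overtime 6 h 1 min = 361 min at $65.25/h.
Pay = (2640 × $43.50 + 361 × $65.25) ÷ 60 = $2306.59.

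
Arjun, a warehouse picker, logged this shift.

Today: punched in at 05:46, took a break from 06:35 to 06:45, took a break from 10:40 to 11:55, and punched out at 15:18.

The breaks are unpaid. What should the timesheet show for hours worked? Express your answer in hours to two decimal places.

Today: 05:46–15:18 = 9 h 32 min; less 85 min break → 8 h 7 min

8.12 hours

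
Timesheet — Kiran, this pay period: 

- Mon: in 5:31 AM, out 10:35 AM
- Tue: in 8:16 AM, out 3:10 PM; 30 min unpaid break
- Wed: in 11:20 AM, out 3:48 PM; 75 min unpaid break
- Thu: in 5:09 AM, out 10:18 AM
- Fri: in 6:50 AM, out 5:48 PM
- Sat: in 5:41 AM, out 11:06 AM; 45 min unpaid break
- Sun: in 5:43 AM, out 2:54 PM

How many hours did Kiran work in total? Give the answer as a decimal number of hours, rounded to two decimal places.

Mon: 5:31 AM–10:35 AM = 5 h 4 min
Tue: 8:16 AM–3:10 PM = 6 h 54 min; less 30 min break → 6 h 24 min
Wed: 11:20 AM–3:48 PM = 4 h 28 min; less 75 min break → 3 h 13 min
Thu: 5:09 AM–10:18 AM = 5 h 9 min
Fri: 6:50 AM–5:48 PM = 10 h 58 min
Sat: 5:41 AM–11:06 AM = 5 h 25 min; less 45 min break → 4 h 40 min
Sun: 5:43 AM–2:54 PM = 9 h 11 min
Total: 5 h 4 min + 6 h 24 min + 3 h 13 min + 5 h 9 min + 10 h 58 min + 4 h 40 min + 9 h 11 min = 44 h 39 min.

44.65 hours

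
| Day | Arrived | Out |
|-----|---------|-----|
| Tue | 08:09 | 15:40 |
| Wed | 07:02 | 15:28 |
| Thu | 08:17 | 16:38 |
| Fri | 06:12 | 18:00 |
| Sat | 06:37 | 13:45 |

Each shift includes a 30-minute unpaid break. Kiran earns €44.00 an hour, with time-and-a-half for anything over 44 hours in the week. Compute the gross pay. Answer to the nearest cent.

€1792.27

Tue: 08:09–15:40 = 7 h 31 min; less 30 min break → 7 h 1 min
Wed: 07:02–15:28 = 8 h 26 min; less 30 min break → 7 h 56 min
Thu: 08:17–16:38 = 8 h 21 min; less 30 min break → 7 h 51 min
Fri: 06:12–18:00 = 11 h 48 min; less 30 min break → 11 h 18 min
Sat: 06:37–13:45 = 7 h 8 min; less 30 min break → 6 h 38 min
Total worked: 40 h 44 min = 2444 min.
Regular 40 h 44 min = 2444 min at €44.00/h; overtime 0 h 0 min = 0 min at €66.00/h.
Pay = (2444 × €44.00 + 0 × €66.00) ÷ 60 = €1792.27.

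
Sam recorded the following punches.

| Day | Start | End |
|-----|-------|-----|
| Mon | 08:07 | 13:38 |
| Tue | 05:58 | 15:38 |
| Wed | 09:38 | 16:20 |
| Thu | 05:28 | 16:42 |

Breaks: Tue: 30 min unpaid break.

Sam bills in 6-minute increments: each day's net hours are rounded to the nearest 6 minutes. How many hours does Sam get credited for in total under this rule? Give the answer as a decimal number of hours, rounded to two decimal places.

32.60 hours

Mon: 08:07–13:38 = 5 h 31 min → rounds to 5 h 30 min
Tue: 05:58–15:38 = 9 h 40 min − 30 min = 9 h 10 min → rounds to 9 h 12 min
Wed: 09:38–16:20 = 6 h 42 min → rounds to 6 h 42 min
Thu: 05:28–16:42 = 11 h 14 min → rounds to 11 h 12 min
Total credited: 32 h 36 min.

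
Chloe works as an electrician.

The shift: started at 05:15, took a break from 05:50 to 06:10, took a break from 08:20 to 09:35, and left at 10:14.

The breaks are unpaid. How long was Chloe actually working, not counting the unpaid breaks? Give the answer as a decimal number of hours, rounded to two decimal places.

3.40 hours

The shift: 05:15–10:14 = 4 h 59 min; less 95 min break → 3 h 24 min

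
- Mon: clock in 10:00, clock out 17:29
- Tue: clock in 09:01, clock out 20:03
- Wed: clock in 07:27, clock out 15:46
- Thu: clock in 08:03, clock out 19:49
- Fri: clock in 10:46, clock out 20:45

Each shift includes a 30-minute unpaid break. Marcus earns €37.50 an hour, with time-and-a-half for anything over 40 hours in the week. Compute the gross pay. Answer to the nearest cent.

€1842.19

Mon: 10:00–17:29 = 7 h 29 min; less 30 min break → 6 h 59 min
Tue: 09:01–20:03 = 11 h 2 min; less 30 min break → 10 h 32 min
Wed: 07:27–15:46 = 8 h 19 min; less 30 min break → 7 h 49 min
Thu: 08:03–19:49 = 11 h 46 min; less 30 min break → 11 h 16 min
Fri: 10:46–20:45 = 9 h 59 min; less 30 min break → 9 h 29 min
Total worked: 46 h 5 min = 2765 min.
Regular 40 h 0 min = 2400 min at €37.50/h; overtime 6 h 5 min = 365 min at €56.25/h.
Pay = (2400 × €37.50 + 365 × €56.25) ÷ 60 = €1842.19.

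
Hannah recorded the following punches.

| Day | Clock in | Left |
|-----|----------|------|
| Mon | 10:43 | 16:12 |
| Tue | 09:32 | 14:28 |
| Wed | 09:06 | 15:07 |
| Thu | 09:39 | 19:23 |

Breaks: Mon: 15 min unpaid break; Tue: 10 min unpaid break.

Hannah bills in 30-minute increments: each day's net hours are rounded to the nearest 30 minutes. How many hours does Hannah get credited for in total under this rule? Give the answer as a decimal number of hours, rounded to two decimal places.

25.50 hours

Mon: 10:43–16:12 = 5 h 29 min − 15 min = 5 h 14 min → rounds to 5 h 0 min
Tue: 09:32–14:28 = 4 h 56 min − 10 min = 4 h 46 min → rounds to 5 h 0 min
Wed: 09:06–15:07 = 6 h 1 min → rounds to 6 h 0 min
Thu: 09:39–19:23 = 9 h 44 min → rounds to 9 h 30 min
Total credited: 25 h 30 min.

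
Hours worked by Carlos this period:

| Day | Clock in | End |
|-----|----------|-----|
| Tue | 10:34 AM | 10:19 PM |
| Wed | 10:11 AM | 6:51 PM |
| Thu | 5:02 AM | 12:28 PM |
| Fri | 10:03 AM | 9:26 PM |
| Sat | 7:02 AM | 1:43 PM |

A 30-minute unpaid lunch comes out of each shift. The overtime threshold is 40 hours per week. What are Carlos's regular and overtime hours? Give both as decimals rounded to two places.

Regular 40.00 hours, overtime 3.42 hours

Tue: 10:34 AM–10:19 PM = 11 h 45 min; less 30 min break → 11 h 15 min
Wed: 10:11 AM–6:51 PM = 8 h 40 min; less 30 min break → 8 h 10 min
Thu: 5:02 AM–12:28 PM = 7 h 26 min; less 30 min break → 6 h 56 min
Fri: 10:03 AM–9:26 PM = 11 h 23 min; less 30 min break → 10 h 53 min
Sat: 7:02 AM–1:43 PM = 6 h 41 min; less 30 min break → 6 h 11 min
Total worked: 43 h 25 min = 43.42 h.
Threshold 40 h → overtime 3 h 25 min, regular 40 h 0 min.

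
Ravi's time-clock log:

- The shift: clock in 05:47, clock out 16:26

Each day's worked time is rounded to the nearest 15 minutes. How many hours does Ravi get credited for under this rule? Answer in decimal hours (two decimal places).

10.75 hours

The shift: 05:47–16:26 = 10 h 39 min → rounds to 10 h 45 min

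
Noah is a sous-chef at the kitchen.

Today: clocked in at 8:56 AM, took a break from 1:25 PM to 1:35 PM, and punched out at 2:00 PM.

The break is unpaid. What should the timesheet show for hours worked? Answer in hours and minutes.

Today: 8:56 AM–2:00 PM = 5 h 4 min; less 10 min break → 4 h 54 min

4 h 54 min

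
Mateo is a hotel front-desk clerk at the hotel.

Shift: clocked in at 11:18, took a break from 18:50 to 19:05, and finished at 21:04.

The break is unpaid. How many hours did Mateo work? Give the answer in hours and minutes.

9 h 31 min

Shift: 11:18–21:04 = 9 h 46 min; less 15 min break → 9 h 31 min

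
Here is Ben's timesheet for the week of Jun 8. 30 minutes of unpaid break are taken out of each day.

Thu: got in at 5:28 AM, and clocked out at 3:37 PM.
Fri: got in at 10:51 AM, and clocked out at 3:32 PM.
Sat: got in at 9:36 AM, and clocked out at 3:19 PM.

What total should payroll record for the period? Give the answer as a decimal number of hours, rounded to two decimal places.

19.05 hours

Thu: 5:28 AM–3:37 PM = 10 h 9 min; less 30 min break → 9 h 39 min
Fri: 10:51 AM–3:32 PM = 4 h 41 min; less 30 min break → 4 h 11 min
Sat: 9:36 AM–3:19 PM = 5 h 43 min; less 30 min break → 5 h 13 min
Total: 9 h 39 min + 4 h 11 min + 5 h 13 min = 19 h 3 min.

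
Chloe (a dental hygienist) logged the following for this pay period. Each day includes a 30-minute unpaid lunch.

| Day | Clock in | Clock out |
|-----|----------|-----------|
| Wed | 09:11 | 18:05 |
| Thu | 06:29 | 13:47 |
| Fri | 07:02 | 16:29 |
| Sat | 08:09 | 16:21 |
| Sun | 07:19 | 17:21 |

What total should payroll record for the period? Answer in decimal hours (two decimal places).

41.38 hours

Wed: 09:11–18:05 = 8 h 54 min; less 30 min break → 8 h 24 min
Thu: 06:29–13:47 = 7 h 18 min; less 30 min break → 6 h 48 min
Fri: 07:02–16:29 = 9 h 27 min; less 30 min break → 8 h 57 min
Sat: 08:09–16:21 = 8 h 12 min; less 30 min break → 7 h 42 min
Sun: 07:19–17:21 = 10 h 2 min; less 30 min break → 9 h 32 min
Total: 8 h 24 min + 6 h 48 min + 8 h 57 min + 7 h 42 min + 9 h 32 min = 41 h 23 min.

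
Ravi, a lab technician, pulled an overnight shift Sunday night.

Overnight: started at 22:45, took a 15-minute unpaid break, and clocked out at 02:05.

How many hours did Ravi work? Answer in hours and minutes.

Overnight: 22:45 → midnight = 1 h 15 min; midnight → 02:05 = 2 h 5 min; span 3 h 20 min; less 15 min break → 3 h 5 min

3 h 5 min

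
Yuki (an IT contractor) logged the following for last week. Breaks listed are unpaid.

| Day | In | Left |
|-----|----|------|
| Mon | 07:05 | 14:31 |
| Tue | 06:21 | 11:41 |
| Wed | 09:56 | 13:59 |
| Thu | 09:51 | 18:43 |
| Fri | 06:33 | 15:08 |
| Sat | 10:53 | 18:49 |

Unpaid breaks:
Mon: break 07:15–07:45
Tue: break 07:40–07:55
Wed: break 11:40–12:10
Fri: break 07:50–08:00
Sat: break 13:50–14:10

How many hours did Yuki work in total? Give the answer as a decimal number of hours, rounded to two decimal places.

40.45 hours

Mon: 07:05–14:31 = 7 h 26 min; less 30 min break → 6 h 56 min
Tue: 06:21–11:41 = 5 h 20 min; less 15 min break → 5 h 5 min
Wed: 09:56–13:59 = 4 h 3 min; less 30 min break → 3 h 33 min
Thu: 09:51–18:43 = 8 h 52 min
Fri: 06:33–15:08 = 8 h 35 min; less 10 min break → 8 h 25 min
Sat: 10:53–18:49 = 7 h 56 min; less 20 min break → 7 h 36 min
Total: 6 h 56 min + 5 h 5 min + 3 h 33 min + 8 h 52 min + 8 h 25 min + 7 h 36 min = 40 h 27 min.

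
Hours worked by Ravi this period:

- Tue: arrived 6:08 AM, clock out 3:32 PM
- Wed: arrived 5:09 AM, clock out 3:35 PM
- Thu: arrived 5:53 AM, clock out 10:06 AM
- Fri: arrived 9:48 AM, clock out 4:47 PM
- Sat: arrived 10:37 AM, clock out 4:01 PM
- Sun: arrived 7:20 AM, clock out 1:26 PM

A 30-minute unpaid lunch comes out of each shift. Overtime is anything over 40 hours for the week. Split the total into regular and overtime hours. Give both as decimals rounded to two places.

Regular 39.53 hours, overtime 0.00 hours

Tue: 6:08 AM–3:32 PM = 9 h 24 min; less 30 min break → 8 h 54 min
Wed: 5:09 AM–3:35 PM = 10 h 26 min; less 30 min break → 9 h 56 min
Thu: 5:53 AM–10:06 AM = 4 h 13 min; less 30 min break → 3 h 43 min
Fri: 9:48 AM–4:47 PM = 6 h 59 min; less 30 min break → 6 h 29 min
Sat: 10:37 AM–4:01 PM = 5 h 24 min; less 30 min break → 4 h 54 min
Sun: 7:20 AM–1:26 PM = 6 h 6 min; less 30 min break → 5 h 36 min
Total worked: 39 h 32 min = 39.53 h.
Threshold 40 h → overtime 0 h 0 min, regular 39 h 32 min.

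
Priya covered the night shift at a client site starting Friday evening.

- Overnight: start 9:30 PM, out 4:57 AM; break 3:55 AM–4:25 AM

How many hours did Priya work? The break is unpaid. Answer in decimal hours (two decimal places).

Overnight: 9:30 PM → midnight = 2 h 30 min; midnight → 4:57 AM = 4 h 57 min; span 7 h 27 min; less 30 min break → 6 h 57 min

6.95 hours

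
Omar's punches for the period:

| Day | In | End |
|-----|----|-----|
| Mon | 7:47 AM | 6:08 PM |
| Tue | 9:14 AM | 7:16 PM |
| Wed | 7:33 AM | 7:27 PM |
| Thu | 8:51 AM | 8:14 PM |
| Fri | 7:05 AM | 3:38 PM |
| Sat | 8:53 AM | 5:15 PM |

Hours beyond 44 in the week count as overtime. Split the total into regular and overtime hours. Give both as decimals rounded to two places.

Regular 44.00 hours, overtime 16.58 hours

Mon: 7:47 AM–6:08 PM = 10 h 21 min
Tue: 9:14 AM–7:16 PM = 10 h 2 min
Wed: 7:33 AM–7:27 PM = 11 h 54 min
Thu: 8:51 AM–8:14 PM = 11 h 23 min
Fri: 7:05 AM–3:38 PM = 8 h 33 min
Sat: 8:53 AM–5:15 PM = 8 h 22 min
Total worked: 60 h 35 min = 60.58 h.
Threshold 44 h → overtime 16 h 35 min, regular 44 h 0 min.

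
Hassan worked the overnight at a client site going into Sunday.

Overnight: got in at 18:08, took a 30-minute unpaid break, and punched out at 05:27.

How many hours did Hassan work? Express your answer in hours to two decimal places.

Overnight: 18:08 → midnight = 5 h 52 min; midnight → 05:27 = 5 h 27 min; span 11 h 19 min; less 30 min break → 10 h 49 min

10.82 hours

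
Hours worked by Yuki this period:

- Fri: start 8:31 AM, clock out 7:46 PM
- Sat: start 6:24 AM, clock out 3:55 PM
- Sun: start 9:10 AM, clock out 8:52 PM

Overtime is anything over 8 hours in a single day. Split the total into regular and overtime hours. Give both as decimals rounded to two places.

Regular 24.00 hours, overtime 8.47 hours

Fri: 8:31 AM–7:46 PM = 11 h 15 min
Sat: 6:24 AM–3:55 PM = 9 h 31 min
Sun: 9:10 AM–8:52 PM = 11 h 42 min
Fri reg 8 h 0 min / OT 3 h 15 min; Sat reg 8 h 0 min / OT 1 h 31 min; Sun reg 8 h 0 min / OT 3 h 42 min.
Totals: regular 24 h 0 min, overtime 8 h 28 min.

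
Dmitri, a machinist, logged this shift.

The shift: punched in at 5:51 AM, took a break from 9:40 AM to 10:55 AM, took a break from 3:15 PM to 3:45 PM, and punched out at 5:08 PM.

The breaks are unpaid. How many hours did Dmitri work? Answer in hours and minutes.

The shift: 5:51 AM–5:08 PM = 11 h 17 min; less 105 min break → 9 h 32 min

9 h 32 min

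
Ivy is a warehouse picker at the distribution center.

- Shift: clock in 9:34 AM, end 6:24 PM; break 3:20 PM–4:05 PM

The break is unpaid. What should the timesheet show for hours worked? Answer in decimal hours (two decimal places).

8.08 hours

Shift: 9:34 AM–6:24 PM = 8 h 50 min; less 45 min break → 8 h 5 min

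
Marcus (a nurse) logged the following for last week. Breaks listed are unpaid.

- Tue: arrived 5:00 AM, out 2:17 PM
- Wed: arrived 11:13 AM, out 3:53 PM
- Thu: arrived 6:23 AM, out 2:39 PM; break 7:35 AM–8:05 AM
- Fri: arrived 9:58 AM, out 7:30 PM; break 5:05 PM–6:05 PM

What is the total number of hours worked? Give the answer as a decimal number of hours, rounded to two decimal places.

Tue: 5:00 AM–2:17 PM = 9 h 17 min
Wed: 11:13 AM–3:53 PM = 4 h 40 min
Thu: 6:23 AM–2:39 PM = 8 h 16 min; less 30 min break → 7 h 46 min
Fri: 9:58 AM–7:30 PM = 9 h 32 min; less 60 min break → 8 h 32 min
Total: 9 h 17 min + 4 h 40 min + 7 h 46 min + 8 h 32 min = 30 h 15 min.

30.25 hours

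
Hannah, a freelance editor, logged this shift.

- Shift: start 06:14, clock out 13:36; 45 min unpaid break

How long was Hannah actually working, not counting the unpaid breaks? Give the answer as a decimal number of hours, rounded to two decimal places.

6.62 hours

Shift: 06:14–13:36 = 7 h 22 min; less 45 min break → 6 h 37 min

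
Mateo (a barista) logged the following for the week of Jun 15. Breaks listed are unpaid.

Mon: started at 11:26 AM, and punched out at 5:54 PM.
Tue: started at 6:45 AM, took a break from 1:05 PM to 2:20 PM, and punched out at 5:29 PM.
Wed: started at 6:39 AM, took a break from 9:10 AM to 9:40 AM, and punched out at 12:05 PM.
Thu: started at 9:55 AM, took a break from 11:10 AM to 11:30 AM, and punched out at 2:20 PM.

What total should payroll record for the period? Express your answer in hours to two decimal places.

Mon: 11:26 AM–5:54 PM = 6 h 28 min
Tue: 6:45 AM–5:29 PM = 10 h 44 min; less 75 min break → 9 h 29 min
Wed: 6:39 AM–12:05 PM = 5 h 26 min; less 30 min break → 4 h 56 min
Thu: 9:55 AM–2:20 PM = 4 h 25 min; less 20 min break → 4 h 5 min
Total: 6 h 28 min + 9 h 29 min + 4 h 56 min + 4 h 5 min = 24 h 58 min.

24.97 hours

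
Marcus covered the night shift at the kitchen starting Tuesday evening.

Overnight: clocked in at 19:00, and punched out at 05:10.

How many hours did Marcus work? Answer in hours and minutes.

10 h 10 min

Overnight: 19:00 → midnight = 5 h 0 min; midnight → 05:10 = 5 h 10 min; span 10 h 10 min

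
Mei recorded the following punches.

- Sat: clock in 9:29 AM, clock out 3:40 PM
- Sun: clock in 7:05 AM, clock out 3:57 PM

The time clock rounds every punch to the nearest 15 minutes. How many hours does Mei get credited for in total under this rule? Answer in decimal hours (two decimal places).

15.25 hours

Sat: in 9:29 AM→9:30 AM, out 3:40 PM→3:45 PM; 6 h 15 min
Sun: in 7:05 AM→7:00 AM, out 3:57 PM→4:00 PM; 9 h 0 min
Total credited: 15 h 15 min.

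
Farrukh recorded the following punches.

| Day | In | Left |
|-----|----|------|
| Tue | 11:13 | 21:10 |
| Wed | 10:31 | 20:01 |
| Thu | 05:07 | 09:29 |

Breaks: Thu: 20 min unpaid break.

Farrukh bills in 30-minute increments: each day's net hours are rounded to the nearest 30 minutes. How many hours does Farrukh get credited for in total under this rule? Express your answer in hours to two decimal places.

23.50 hours

Tue: 11:13–21:10 = 9 h 57 min → rounds to 10 h 0 min
Wed: 10:31–20:01 = 9 h 30 min → rounds to 9 h 30 min
Thu: 05:07–09:29 = 4 h 22 min − 20 min = 4 h 2 min → rounds to 4 h 0 min
Total credited: 23 h 30 min.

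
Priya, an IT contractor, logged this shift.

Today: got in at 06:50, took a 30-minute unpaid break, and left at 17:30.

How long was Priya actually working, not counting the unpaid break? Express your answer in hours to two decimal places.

10.17 hours

Today: 06:50–17:30 = 10 h 40 min; less 30 min break → 10 h 10 min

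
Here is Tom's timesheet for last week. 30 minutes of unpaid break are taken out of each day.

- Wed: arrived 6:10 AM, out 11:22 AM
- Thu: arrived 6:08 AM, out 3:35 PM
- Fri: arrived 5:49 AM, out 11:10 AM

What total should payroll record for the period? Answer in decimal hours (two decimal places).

Wed: 6:10 AM–11:22 AM = 5 h 12 min; less 30 min break → 4 h 42 min
Thu: 6:08 AM–3:35 PM = 9 h 27 min; less 30 min break → 8 h 57 min
Fri: 5:49 AM–11:10 AM = 5 h 21 min; less 30 min break → 4 h 51 min
Total: 4 h 42 min + 8 h 57 min + 4 h 51 min = 18 h 30 min.

18.50 hours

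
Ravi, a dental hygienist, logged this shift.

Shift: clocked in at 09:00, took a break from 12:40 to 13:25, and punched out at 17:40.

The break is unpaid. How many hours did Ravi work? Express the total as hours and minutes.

Shift: 09:00–17:40 = 8 h 40 min; less 45 min break → 7 h 55 min

7 h 55 min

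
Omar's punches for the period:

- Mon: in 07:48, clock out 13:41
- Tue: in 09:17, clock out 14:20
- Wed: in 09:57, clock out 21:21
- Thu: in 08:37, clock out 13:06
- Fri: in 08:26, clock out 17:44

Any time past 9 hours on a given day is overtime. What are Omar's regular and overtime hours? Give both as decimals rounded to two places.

Mon: 07:48–13:41 = 5 h 53 min
Tue: 09:17–14:20 = 5 h 3 min
Wed: 09:57–21:21 = 11 h 24 min
Thu: 08:37–13:06 = 4 h 29 min
Fri: 08:26–17:44 = 9 h 18 min
Mon reg 5 h 53 min / OT 0 h 0 min; Tue reg 5 h 3 min / OT 0 h 0 min; Wed reg 9 h 0 min / OT 2 h 24 min; Thu reg 4 h 29 min / OT 0 h 0 min; Fri reg 9 h 0 min / OT 0 h 18 min.
Totals: regular 33 h 25 min, overtime 2 h 42 min.

Regular 33.42 hours, overtime 2.70 hours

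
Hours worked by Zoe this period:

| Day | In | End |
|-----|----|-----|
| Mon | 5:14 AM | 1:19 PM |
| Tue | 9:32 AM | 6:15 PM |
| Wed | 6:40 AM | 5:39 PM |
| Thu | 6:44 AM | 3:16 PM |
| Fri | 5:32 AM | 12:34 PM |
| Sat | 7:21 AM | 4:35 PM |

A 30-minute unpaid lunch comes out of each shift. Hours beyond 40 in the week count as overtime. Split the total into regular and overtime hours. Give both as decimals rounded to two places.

Mon: 5:14 AM–1:19 PM = 8 h 5 min; less 30 min break → 7 h 35 min
Tue: 9:32 AM–6:15 PM = 8 h 43 min; less 30 min break → 8 h 13 min
Wed: 6:40 AM–5:39 PM = 10 h 59 min; less 30 min break → 10 h 29 min
Thu: 6:44 AM–3:16 PM = 8 h 32 min; less 30 min break → 8 h 2 min
Fri: 5:32 AM–12:34 PM = 7 h 2 min; less 30 min break → 6 h 32 min
Sat: 7:21 AM–4:35 PM = 9 h 14 min; less 30 min break → 8 h 44 min
Total worked: 49 h 35 min = 49.58 h.
Threshold 40 h → overtime 9 h 35 min, regular 40 h 0 min.

Regular 40.00 hours, overtime 9.58 hours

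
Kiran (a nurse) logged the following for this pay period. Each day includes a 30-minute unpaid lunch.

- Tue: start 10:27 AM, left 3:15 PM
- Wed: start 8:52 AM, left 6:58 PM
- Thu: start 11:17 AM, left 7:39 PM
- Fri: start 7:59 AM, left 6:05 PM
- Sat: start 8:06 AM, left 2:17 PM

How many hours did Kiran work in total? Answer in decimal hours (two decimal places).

Tue: 10:27 AM–3:15 PM = 4 h 48 min; less 30 min break → 4 h 18 min
Wed: 8:52 AM–6:58 PM = 10 h 6 min; less 30 min break → 9 h 36 min
Thu: 11:17 AM–7:39 PM = 8 h 22 min; less 30 min break → 7 h 52 min
Fri: 7:59 AM–6:05 PM = 10 h 6 min; less 30 min break → 9 h 36 min
Sat: 8:06 AM–2:17 PM = 6 h 11 min; less 30 min break → 5 h 41 min
Total: 4 h 18 min + 9 h 36 min + 7 h 52 min + 9 h 36 min + 5 h 41 min = 37 h 3 min.

37.05 hours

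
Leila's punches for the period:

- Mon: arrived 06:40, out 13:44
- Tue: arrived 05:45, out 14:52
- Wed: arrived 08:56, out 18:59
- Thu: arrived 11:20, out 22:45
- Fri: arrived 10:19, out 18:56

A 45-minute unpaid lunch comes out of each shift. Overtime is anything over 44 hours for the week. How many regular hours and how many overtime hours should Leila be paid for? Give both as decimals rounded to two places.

Mon: 06:40–13:44 = 7 h 4 min; less 45 min break → 6 h 19 min
Tue: 05:45–14:52 = 9 h 7 min; less 45 min break → 8 h 22 min
Wed: 08:56–18:59 = 10 h 3 min; less 45 min break → 9 h 18 min
Thu: 11:20–22:45 = 11 h 25 min; less 45 min break → 10 h 40 min
Fri: 10:19–18:56 = 8 h 37 min; less 45 min break → 7 h 52 min
Total worked: 42 h 31 min = 42.52 h.
Threshold 44 h → overtime 0 h 0 min, regular 42 h 31 min.

Regular 42.52 hours, overtime 0.00 hours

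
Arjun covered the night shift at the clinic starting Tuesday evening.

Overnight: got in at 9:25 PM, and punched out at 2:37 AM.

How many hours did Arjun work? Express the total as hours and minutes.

5 h 12 min

Overnight: 9:25 PM → midnight = 2 h 35 min; midnight → 2:37 AM = 2 h 37 min; span 5 h 12 min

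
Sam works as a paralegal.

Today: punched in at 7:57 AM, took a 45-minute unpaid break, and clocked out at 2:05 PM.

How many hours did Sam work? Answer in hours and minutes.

5 h 23 min

Today: 7:57 AM–2:05 PM = 6 h 8 min; less 45 min break → 5 h 23 min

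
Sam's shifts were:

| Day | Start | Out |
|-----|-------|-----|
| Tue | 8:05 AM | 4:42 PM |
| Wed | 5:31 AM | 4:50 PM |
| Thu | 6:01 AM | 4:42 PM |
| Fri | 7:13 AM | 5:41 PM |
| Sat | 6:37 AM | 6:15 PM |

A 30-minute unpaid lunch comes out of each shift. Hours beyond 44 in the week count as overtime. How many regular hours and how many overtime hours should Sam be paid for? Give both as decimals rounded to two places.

Regular 44.00 hours, overtime 6.22 hours

Tue: 8:05 AM–4:42 PM = 8 h 37 min; less 30 min break → 8 h 7 min
Wed: 5:31 AM–4:50 PM = 11 h 19 min; less 30 min break → 10 h 49 min
Thu: 6:01 AM–4:42 PM = 10 h 41 min; less 30 min break → 10 h 11 min
Fri: 7:13 AM–5:41 PM = 10 h 28 min; less 30 min break → 9 h 58 min
Sat: 6:37 AM–6:15 PM = 11 h 38 min; less 30 min break → 11 h 8 min
Total worked: 50 h 13 min = 50.22 h.
Threshold 44 h → overtime 6 h 13 min, regular 44 h 0 min.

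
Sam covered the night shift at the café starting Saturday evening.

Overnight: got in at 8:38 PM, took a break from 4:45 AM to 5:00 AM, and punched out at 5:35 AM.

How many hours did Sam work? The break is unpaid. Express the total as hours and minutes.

8 h 42 min

Overnight: 8:38 PM → midnight = 3 h 22 min; midnight → 5:35 AM = 5 h 35 min; span 8 h 57 min; less 15 min break → 8 h 42 min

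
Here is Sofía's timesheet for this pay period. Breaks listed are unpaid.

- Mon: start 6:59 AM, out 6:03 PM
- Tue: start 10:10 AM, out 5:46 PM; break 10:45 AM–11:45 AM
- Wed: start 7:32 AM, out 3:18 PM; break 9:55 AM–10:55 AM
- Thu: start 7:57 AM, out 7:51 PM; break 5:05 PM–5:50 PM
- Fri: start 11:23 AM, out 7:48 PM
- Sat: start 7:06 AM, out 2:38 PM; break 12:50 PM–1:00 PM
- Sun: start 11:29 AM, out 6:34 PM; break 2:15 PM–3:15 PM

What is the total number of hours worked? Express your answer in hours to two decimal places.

Mon: 6:59 AM–6:03 PM = 11 h 4 min
Tue: 10:10 AM–5:46 PM = 7 h 36 min; less 60 min break → 6 h 36 min
Wed: 7:32 AM–3:18 PM = 7 h 46 min; less 60 min break → 6 h 46 min
Thu: 7:57 AM–7:51 PM = 11 h 54 min; less 45 min break → 11 h 9 min
Fri: 11:23 AM–7:48 PM = 8 h 25 min
Sat: 7:06 AM–2:38 PM = 7 h 32 min; less 10 min break → 7 h 22 min
Sun: 11:29 AM–6:34 PM = 7 h 5 min; less 60 min break → 6 h 5 min
Total: 11 h 4 min + 6 h 36 min + 6 h 46 min + 11 h 9 min + 8 h 25 min + 7 h 22 min + 6 h 5 min = 57 h 27 min.

57.45 hours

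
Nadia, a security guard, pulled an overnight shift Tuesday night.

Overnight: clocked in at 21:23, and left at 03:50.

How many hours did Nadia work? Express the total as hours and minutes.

6 h 27 min

Overnight: 21:23 → midnight = 2 h 37 min; midnight → 03:50 = 3 h 50 min; span 6 h 27 min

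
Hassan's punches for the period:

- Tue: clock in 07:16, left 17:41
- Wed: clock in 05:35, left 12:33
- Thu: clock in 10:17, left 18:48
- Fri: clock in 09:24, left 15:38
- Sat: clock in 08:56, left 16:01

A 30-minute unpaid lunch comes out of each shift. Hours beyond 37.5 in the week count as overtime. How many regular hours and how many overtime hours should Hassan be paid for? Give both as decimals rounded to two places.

Regular 36.72 hours, overtime 0.00 hours

Tue: 07:16–17:41 = 10 h 25 min; less 30 min break → 9 h 55 min
Wed: 05:35–12:33 = 6 h 58 min; less 30 min break → 6 h 28 min
Thu: 10:17–18:48 = 8 h 31 min; less 30 min break → 8 h 1 min
Fri: 09:24–15:38 = 6 h 14 min; less 30 min break → 5 h 44 min
Sat: 08:56–16:01 = 7 h 5 min; less 30 min break → 6 h 35 min
Total worked: 36 h 43 min = 36.72 h.
Threshold 37.5 h → overtime 0 h 0 min, regular 36 h 43 min.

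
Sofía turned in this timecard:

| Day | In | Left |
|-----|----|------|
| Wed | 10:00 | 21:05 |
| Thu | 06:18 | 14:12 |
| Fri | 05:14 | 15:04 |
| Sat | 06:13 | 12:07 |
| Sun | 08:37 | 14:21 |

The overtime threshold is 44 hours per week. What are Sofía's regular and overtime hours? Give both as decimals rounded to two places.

Wed: 10:00–21:05 = 11 h 5 min
Thu: 06:18–14:12 = 7 h 54 min
Fri: 05:14–15:04 = 9 h 50 min
Sat: 06:13–12:07 = 5 h 54 min
Sun: 08:37–14:21 = 5 h 44 min
Total worked: 40 h 27 min = 40.45 h.
Threshold 44 h → overtime 0 h 0 min, regular 40 h 27 min.

Regular 40.45 hours, overtime 0.00 hours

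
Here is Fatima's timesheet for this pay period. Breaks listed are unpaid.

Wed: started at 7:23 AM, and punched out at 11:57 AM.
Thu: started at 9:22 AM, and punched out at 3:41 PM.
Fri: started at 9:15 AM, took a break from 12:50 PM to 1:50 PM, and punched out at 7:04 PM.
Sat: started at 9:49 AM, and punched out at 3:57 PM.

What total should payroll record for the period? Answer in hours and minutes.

25 h 50 min

Wed: 7:23 AM–11:57 AM = 4 h 34 min
Thu: 9:22 AM–3:41 PM = 6 h 19 min
Fri: 9:15 AM–7:04 PM = 9 h 49 min; less 60 min break → 8 h 49 min
Sat: 9:49 AM–3:57 PM = 6 h 8 min
Total: 4 h 34 min + 6 h 19 min + 8 h 49 min + 6 h 8 min = 25 h 50 min.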